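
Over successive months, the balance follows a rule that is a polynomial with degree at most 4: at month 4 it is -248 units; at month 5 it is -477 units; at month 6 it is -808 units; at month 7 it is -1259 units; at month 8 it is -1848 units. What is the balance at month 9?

-2593

Write the value at x as u(x).
Write u(x) = ax^4 + bx³ + cx² + dx + e; the 5 given values yield a linear system in the 5 coefficients.
Solving, the leading coefficient vanishes, and u(x) = -3x³ - 6x² + 8x + 8.
Then u(9) = -2593.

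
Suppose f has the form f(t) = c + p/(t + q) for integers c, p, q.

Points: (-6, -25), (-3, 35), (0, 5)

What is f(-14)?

(f(t) − c)(t + q) = p for each data point; the three points give a linear system in c and q, then p follows.
Solving: c = -5, q = 4, p = 40, so f(t) = -5 + 40/(t + 4).
Then f(-14) = -5 + 40/(-10) = -9.

-9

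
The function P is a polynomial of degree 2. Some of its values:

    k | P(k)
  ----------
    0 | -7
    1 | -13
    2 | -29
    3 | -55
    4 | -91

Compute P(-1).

First differences: -6, -16, -26, -36. Second differences: -10, -10, -10.
Level-2 differences are constant, so P has degree 2.
Fitting a degree-2 polynomial gives P(k) = -5k² - k - 7.
Then P(-1) = -11.

-11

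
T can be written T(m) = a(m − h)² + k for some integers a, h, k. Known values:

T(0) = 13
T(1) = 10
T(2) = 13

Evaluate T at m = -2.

37

First differences -3, 3; second difference 6 = 2a, so a = 3.
Expanding, the m-coefficient is −2ah = -6h; matching it to the data gives h = 1, and then k = 10.
So T(m) = 3(m − 1)² + 10.
T(-2) = 3·(-3)² + 10 = 37.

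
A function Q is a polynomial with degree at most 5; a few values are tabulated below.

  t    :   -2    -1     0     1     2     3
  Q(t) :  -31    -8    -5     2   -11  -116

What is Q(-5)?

-1180

Write Q(t) = at^5 + bt^4 + ct³ + dt² + et + p; the 6 given values yield a linear system in the 6 coefficients.
Solving, the leading coefficient vanishes, and Q(t) = -2t^4 + 4t² + 5t - 5.
Then Q(-5) = -1180.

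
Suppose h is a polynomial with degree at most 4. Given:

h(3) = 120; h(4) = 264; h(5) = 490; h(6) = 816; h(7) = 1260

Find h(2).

Write h(n) = an^4 + bn³ + cn² + dn + e; the 5 given values yield a linear system in the 5 coefficients.
Solving, the leading coefficient vanishes, and h(n) = 3n³ + 5n² - 2n.
Then h(2) = 40.

40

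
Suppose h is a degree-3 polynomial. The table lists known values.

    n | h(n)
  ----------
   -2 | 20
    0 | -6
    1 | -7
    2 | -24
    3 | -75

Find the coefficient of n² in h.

Write h(n) = an³ + bn² + cn + d; the 5 given values yield a linear system in the 4 coefficients.
Solving, h(n) = -3n³ + n² + n - 6.
The coefficient of n² is 1.

1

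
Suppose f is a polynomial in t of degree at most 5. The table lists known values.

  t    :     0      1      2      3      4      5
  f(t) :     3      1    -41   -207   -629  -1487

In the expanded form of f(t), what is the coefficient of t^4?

-2

First differences: -2, -42, -166, -422, -858. Second differences: -40, -124, -256, -436. Third differences: -84, -132, -180. Fourth differences: -48, -48.
Level-4 differences are constant, so f has degree 4.
Fitting a degree-4 polynomial gives f(t) = -2t^4 - 2t³ + 2t + 3.
The coefficient of t^4 is -2.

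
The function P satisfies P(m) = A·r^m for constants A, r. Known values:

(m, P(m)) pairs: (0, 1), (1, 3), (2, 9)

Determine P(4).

81

Consecutive ratio: 3/1 = 3, and 9/3 = 3, so r = 3.
Then A·3^0 = 1 gives A = 1, and P(m) = 1·3^m.
P(4) = 1·3^4 = 81.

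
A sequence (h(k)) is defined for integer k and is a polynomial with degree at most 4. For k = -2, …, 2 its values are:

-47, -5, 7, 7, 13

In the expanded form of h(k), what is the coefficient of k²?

-6

Write h(k) = ak^4 + bk³ + ck² + dk + e; the 5 given values yield a linear system in the 5 coefficients.
Solving, the leading coefficient vanishes, and h(k) = 3k³ - 6k² + 3k + 7.
The coefficient of k² is -6.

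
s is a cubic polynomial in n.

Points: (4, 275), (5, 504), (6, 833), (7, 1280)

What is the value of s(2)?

45

Write s(n) = an³ + bn² + cn + d; the 4 given values yield a linear system in the 4 coefficients.
Solving, s(n) = 3n³ + 5n² + n - 1.
Then s(2) = 45.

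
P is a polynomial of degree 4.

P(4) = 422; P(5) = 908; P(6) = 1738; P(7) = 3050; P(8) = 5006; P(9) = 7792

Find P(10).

Write P(t) = at^4 + bt³ + ct² + dt + e; the 6 given values yield a linear system in the 5 coefficients.
Solving, P(t) = t^4 + t³ + 6t² + 2t - 2.
Then P(10) = 11618.

11618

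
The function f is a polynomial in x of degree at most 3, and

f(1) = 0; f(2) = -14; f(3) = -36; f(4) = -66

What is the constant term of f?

6

Write f(x) = ax³ + bx² + cx + d; the 4 given values yield a linear system in the 4 coefficients.
Solving, the leading coefficient vanishes, and f(x) = -4x² - 2x + 6.
The constant term is f(0) = 6.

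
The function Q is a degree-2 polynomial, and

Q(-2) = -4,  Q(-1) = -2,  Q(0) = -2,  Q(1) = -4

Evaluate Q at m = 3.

First differences: 2, 0, -2. Second differences: -2, -2.
Level-2 differences are constant, so Q has degree 2.
Fitting a degree-2 polynomial gives Q(m) = -m² - m - 2.
Then Q(3) = -14.

-14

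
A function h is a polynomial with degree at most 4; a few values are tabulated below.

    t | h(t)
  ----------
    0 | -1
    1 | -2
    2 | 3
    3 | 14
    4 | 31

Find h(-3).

38

First differences: -1, 5, 11, 17. Second differences: 6, 6, 6.
Level-2 differences are constant, so h has degree 2.
Fitting a degree-2 polynomial gives h(t) = 3t² - 4t - 1.
Then h(-3) = 38.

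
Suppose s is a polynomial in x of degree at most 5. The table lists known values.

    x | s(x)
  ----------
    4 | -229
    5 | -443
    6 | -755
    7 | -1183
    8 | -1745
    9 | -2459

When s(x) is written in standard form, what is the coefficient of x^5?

First differences: -214, -312, -428, -562, -714. Second differences: -98, -116, -134, -152. Third differences: -18, -18, -18.
Level-3 differences are constant, so s has degree 3.
Fitting a degree-3 polynomial gives s(x) = -3x³ - 4x² + 5x + 7.
The coefficient of x^5 is 0.

0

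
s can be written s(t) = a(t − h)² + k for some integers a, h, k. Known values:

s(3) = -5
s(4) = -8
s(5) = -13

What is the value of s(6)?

-20

First differences -3, -5; second difference -2 = 2a, so a = -1.
Expanding, the t-coefficient is −2ah = 2h; matching it to the data gives h = 2, and then k = -4.
So s(t) = -1(t − 2)² − 4.
s(6) = -1·4² − 4 = -20.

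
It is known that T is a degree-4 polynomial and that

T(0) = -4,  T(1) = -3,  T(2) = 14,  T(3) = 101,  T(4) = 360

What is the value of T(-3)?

Write T(t) = at^4 + bt³ + ct² + dt + e; the 5 given values yield a linear system in the 5 coefficients.
Solving, T(t) = 2t^4 - 3t³ + 3t² - t - 4.
Then T(-3) = 269.

269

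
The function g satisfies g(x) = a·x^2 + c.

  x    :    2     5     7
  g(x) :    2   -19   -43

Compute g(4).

-10

From g(2) = 2 and g(5) = -19: 4a + c = 2 and 25a + c = -19.
Subtracting: 21a = -21, so a = -1; then c = 2 − (-1)·4 = 6.
So g(x) = -1x² + 6, and g(4) = -10.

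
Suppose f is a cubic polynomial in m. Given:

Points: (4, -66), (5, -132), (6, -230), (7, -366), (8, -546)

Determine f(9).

-776

First differences: -66, -98, -136, -180. Second differences: -32, -38, -44. Third differences: -6, -6.
Level-3 differences are constant, so f has degree 3.
Fitting a degree-3 polynomial gives f(m) = -m³ - m² + 4m - 2.
Then f(9) = -776.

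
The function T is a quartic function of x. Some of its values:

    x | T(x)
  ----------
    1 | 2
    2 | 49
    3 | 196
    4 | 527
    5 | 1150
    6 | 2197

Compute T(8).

6211

First differences: 47, 147, 331, 623, 1047. Second differences: 100, 184, 292, 424. Third differences: 84, 108, 132. Fourth differences: 24, 24.
Level-4 differences are constant, so T has degree 4.
Fitting a degree-4 polynomial gives T(x) = x^4 + 4x³ + x² + x - 5.
Then T(8) = 6211.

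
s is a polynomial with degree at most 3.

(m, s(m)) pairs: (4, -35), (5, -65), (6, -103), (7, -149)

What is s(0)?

5

First differences: -30, -38, -46. Second differences: -8, -8.
Level-2 differences are constant, so s has degree 2.
Fitting a degree-2 polynomial gives s(m) = -4m² + 6m + 5.
The constant term is s(0) = 5.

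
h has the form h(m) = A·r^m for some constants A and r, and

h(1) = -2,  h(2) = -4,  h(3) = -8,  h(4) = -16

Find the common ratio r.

2

Consecutive ratio: -4/(-2) = 2, and -8/(-4) = 2, so r = 2.
Then A·2^1 = -2 gives A = -1, and h(m) = -1·2^m.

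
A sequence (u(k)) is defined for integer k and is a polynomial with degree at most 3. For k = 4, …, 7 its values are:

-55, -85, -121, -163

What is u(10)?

Write u(k) = ak³ + bk² + ck + d; the 4 given values yield a linear system in the 4 coefficients.
Solving, the leading coefficient vanishes, and u(k) = -3k² - 3k + 5.
Then u(10) = -325.

-325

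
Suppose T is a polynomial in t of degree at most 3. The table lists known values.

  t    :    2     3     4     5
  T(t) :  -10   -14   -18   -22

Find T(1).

-6

First differences: -4, -4, -4.
Level-1 differences are constant, so T has degree 1.
Fitting a degree-1 polynomial gives T(t) = -4t - 2.
Then T(1) = -6.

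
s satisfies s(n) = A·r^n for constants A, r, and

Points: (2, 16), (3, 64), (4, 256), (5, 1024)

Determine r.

Consecutive ratio: 64/16 = 4, and 256/64 = 4, so r = 4.
Then A·4^2 = 16 gives A = 1, and s(n) = 1·4^n.

4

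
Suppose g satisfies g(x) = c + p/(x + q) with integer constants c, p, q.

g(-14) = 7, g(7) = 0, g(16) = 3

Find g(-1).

20

(g(x) − c)(x + q) = p for each data point; the three points give a linear system in c and q, then p follows.
Solving: c = 5, q = -1, p = -30, so g(x) = 5 − 30/(x − 1).
Then g(-1) = 5 − 30/(-2) = 20.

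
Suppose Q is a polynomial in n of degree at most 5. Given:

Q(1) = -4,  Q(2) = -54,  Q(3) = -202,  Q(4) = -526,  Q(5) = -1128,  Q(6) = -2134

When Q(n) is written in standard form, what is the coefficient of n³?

First differences: -50, -148, -324, -602, -1006. Second differences: -98, -176, -278, -404. Third differences: -78, -102, -126. Fourth differences: -24, -24.
Level-4 differences are constant, so Q has degree 4.
Fitting a degree-4 polynomial gives Q(n) = -n^4 - 3n³ - 6n² + 4n + 2.
The coefficient of n³ is -3.

-3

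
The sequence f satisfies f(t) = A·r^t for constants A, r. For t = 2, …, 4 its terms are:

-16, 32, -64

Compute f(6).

Consecutive ratio: 32/(-16) = -2, and -64/32 = -2, so r = -2.
Then A·(-2)^2 = -16 gives A = -4, and f(t) = -4·(-2)^t.
f(6) = -4·(-2)^6 = -256.

-256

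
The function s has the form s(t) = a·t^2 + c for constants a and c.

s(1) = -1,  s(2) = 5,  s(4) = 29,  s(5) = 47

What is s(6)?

From s(1) = -1 and s(2) = 5: 1a + c = -1 and 4a + c = 5.
Subtracting: 3a = 6, so a = 2; then c = -1 − 2·1 = -3.
So s(t) = 2t² − 3, and s(6) = 69.

69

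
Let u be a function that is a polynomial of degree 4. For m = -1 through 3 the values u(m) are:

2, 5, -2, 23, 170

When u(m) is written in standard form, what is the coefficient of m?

-5

Write u(m) = am^4 + bm³ + cm² + dm + e; the 5 given values yield a linear system in the 5 coefficients.
Solving, u(m) = 2m^4 + 3m³ - 7m² - 5m + 5.
The coefficient of m is -5.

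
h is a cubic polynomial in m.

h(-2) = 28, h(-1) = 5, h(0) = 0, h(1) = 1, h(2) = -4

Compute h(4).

-80

Write h(m) = am³ + bm² + cm + d; the 5 given values yield a linear system in the 4 coefficients.
Solving, h(m) = -2m³ + 3m².
Then h(4) = -80.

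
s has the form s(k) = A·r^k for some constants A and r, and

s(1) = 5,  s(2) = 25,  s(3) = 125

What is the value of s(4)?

Consecutive ratio: 25/5 = 5, and 125/25 = 5, so r = 5.
Then A·5^1 = 5 gives A = 1, and s(k) = 1·5^k.
s(4) = 1·5^4 = 625.

625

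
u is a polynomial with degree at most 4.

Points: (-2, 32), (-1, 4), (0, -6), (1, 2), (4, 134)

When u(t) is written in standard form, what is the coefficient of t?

Write u(t) = at^4 + bt³ + ct² + dt + e; the 5 given values yield a linear system in the 5 coefficients.
Solving, the top 2 coefficients vanish, and u(t) = 9t² - t - 6.
The coefficient of t is -1.

-1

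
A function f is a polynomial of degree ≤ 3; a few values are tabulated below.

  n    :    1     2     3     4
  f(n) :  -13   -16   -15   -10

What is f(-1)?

First differences: -3, 1, 5. Second differences: 4, 4.
Level-2 differences are constant, so f has degree 2.
Fitting a degree-2 polynomial gives f(n) = 2n² - 9n - 6.
Then f(-1) = 5.

5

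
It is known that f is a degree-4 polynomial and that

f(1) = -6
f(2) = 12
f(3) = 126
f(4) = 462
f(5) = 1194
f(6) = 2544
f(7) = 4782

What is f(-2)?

-24

First differences: 18, 114, 336, 732, 1350, 2238. Second differences: 96, 222, 396, 618, 888. Third differences: 126, 174, 222, 270. Fourth differences: 48, 48, 48.
Level-4 differences are constant, so f has degree 4.
Fitting a degree-4 polynomial gives f(x) = 2x^4 + x³ - 8x² + 5x - 6.
Then f(-2) = -24.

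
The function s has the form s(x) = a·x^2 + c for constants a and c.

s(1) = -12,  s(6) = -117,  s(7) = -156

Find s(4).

From s(1) = -12 and s(6) = -117: 1a + c = -12 and 36a + c = -117.
Subtracting: 35a = -105, so a = -3; then c = -12 − (-3)·1 = -9.
So s(x) = -3x² − 9, and s(4) = -57.

-57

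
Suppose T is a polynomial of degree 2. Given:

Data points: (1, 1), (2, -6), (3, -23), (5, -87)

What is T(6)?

-134

Write T(x) = ax² + bx + c; the 4 given values yield a linear system in the 3 coefficients.
Solving, T(x) = -5x² + 8x - 2.
Then T(6) = -134.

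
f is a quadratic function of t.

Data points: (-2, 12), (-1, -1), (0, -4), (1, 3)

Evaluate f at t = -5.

First differences: -13, -3, 7. Second differences: 10, 10.
Level-2 differences are constant, so f has degree 2.
Fitting a degree-2 polynomial gives f(t) = 5t² + 2t - 4.
Then f(-5) = 111.

111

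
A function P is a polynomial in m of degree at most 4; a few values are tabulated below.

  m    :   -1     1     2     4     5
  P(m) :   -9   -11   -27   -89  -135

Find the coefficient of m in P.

Write P(m) = am^4 + bm³ + cm² + dm + e; the 5 given values yield a linear system in the 5 coefficients.
Solving, the top 2 coefficients vanish, and P(m) = -5m² - m - 5.
The coefficient of m is -1.

-1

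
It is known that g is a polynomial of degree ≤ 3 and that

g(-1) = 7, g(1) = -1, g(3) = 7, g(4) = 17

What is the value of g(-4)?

Write g(m) = am³ + bm² + cm + d; the 4 given values yield a linear system in the 4 coefficients.
Solving, the leading coefficient vanishes, and g(m) = 2m² - 4m + 1.
Then g(-4) = 49.

49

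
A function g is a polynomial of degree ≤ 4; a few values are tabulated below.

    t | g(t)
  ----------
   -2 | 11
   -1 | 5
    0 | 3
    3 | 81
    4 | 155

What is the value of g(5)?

263

Write g(t) = at^4 + bt³ + ct² + dt + e; the 5 given values yield a linear system in the 5 coefficients.
Solving, the leading coefficient vanishes, and g(t) = t³ + 5t² + 2t + 3.
Then g(5) = 263.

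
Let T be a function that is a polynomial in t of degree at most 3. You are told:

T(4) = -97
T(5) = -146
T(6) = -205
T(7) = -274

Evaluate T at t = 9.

First differences: -49, -59, -69. Second differences: -10, -10.
Level-2 differences are constant, so T has degree 2.
Fitting a degree-2 polynomial gives T(t) = -5t² - 4t - 1.
Then T(9) = -442.

-442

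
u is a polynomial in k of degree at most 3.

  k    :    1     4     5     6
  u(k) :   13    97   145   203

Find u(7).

271

Write u(k) = ak³ + bk² + ck + d; the 4 given values yield a linear system in the 4 coefficients.
Solving, the leading coefficient vanishes, and u(k) = 5k² + 3k + 5.
Then u(7) = 271.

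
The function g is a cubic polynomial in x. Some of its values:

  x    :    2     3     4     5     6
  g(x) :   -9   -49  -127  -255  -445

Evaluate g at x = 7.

-709

Write g(x) = ax³ + bx² + cx + d; the 5 given values yield a linear system in the 4 coefficients.
Solving, g(x) = -2x³ - x² + 3x + 5.
Then g(7) = -709.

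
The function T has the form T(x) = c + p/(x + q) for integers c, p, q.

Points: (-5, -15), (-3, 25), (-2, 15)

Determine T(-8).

0

(T(x) − c)(x + q) = p for each data point; the three points give a linear system in c and q, then p follows.
Solving: c = 5, q = 4, p = 20, so T(x) = 5 + 20/(x + 4).
Then T(-8) = 5 + 20/(-4) = 0.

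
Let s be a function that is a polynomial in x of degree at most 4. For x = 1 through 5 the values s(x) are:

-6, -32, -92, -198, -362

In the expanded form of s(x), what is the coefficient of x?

First differences: -26, -60, -106, -164. Second differences: -34, -46, -58. Third differences: -12, -12.
Level-3 differences are constant, so s has degree 3.
Fitting a degree-3 polynomial gives s(x) = -2x³ - 5x² + 3x - 2.
The coefficient of x is 3.

3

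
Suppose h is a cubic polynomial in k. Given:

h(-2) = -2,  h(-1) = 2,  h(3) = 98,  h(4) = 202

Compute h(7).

898

Write h(k) = ak³ + bk² + ck + d; the 4 given values yield a linear system in the 4 coefficients.
Solving, h(k) = 2k³ + 4k² + 2k + 2.
Then h(7) = 898.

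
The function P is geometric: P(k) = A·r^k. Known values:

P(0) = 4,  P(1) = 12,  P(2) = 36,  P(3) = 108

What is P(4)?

Consecutive ratio: 12/4 = 3, and 36/12 = 3, so r = 3.
Then A·3^0 = 4 gives A = 4, and P(k) = 4·3^k.
P(4) = 4·3^4 = 324.

324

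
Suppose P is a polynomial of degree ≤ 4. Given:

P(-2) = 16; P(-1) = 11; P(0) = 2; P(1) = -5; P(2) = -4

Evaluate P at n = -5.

-53

First differences: -5, -9, -7, 1. Second differences: -4, 2, 8. Third differences: 6, 6.
Level-3 differences are constant, so P has degree 3.
Fitting a degree-3 polynomial gives P(n) = n³ + n² - 9n + 2.
Then P(-5) = -53.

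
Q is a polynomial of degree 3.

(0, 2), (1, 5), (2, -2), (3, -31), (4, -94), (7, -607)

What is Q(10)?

-1858

Write Q(k) = ak³ + bk² + ck + d; the 6 given values yield a linear system in the 4 coefficients.
Solving, Q(k) = -2k³ + k² + 4k + 2.
Then Q(10) = -1858.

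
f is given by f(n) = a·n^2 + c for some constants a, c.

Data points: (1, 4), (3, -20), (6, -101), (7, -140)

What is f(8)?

-185

From f(1) = 4 and f(3) = -20: 1a + c = 4 and 9a + c = -20.
Subtracting: 8a = -24, so a = -3; then c = 4 − (-3)·1 = 7.
So f(n) = -3n² + 7, and f(8) = -185.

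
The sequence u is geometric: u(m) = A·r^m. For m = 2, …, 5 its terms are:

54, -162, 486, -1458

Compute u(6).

4374

Consecutive ratio: -162/54 = -3, and 486/(-162) = -3, so r = -3.
Then A·(-3)^2 = 54 gives A = 6, and u(m) = 6·(-3)^m.
u(6) = 6·(-3)^6 = 4374.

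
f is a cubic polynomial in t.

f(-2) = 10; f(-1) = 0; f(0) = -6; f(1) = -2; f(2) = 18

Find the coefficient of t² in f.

Write f(t) = at³ + bt² + ct + d; the 5 given values yield a linear system in the 4 coefficients.
Solving, f(t) = t³ + 5t² - 2t - 6.
The coefficient of t² is 5.

5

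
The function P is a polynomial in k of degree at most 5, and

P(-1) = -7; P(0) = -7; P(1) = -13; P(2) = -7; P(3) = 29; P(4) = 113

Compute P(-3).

First differences: 0, -6, 6, 36, 84. Second differences: -6, 12, 30, 48. Third differences: 18, 18, 18.
Level-3 differences are constant, so P has degree 3.
Fitting a degree-3 polynomial gives P(k) = 3k³ - 3k² - 6k - 7.
Then P(-3) = -97.

-97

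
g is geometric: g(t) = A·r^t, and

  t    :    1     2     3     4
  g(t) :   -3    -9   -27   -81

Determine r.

3

Consecutive ratio: -9/(-3) = 3, and -27/(-9) = 3, so r = 3.
Then A·3^1 = -3 gives A = -1, and g(t) = -1·3^t.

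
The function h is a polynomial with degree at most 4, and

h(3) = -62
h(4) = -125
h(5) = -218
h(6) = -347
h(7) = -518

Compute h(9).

-1010

First differences: -63, -93, -129, -171. Second differences: -30, -36, -42. Third differences: -6, -6.
Level-3 differences are constant, so h has degree 3.
Fitting a degree-3 polynomial gives h(n) = -n³ - 3n² - 5n + 7.
Then h(9) = -1010.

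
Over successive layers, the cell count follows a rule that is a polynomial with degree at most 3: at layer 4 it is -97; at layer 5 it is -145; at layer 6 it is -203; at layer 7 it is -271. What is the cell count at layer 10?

Write the value at k as Q(k).
First differences: -48, -58, -68. Second differences: -10, -10.
Level-2 differences are constant, so Q has degree 2.
Fitting a degree-2 polynomial gives Q(k) = -5k² - 3k - 5.
Then Q(10) = -535.

-535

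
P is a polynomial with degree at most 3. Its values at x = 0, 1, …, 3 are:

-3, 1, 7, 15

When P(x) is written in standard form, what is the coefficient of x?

3

Write P(x) = ax³ + bx² + cx + d; the 4 given values yield a linear system in the 4 coefficients.
Solving, the leading coefficient vanishes, and P(x) = x² + 3x - 3.
The coefficient of x is 3.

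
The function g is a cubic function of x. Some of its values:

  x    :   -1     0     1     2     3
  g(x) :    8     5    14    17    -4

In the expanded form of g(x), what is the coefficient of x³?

-3

First differences: -3, 9, 3, -21. Second differences: 12, -6, -24. Third differences: -18, -18.
Level-3 differences are constant, so g has degree 3.
Fitting a degree-3 polynomial gives g(x) = -3x³ + 6x² + 6x + 5.
The coefficient of x³ is -3.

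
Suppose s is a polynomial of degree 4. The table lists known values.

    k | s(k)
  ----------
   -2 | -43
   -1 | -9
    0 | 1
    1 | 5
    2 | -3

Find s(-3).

-143

Write s(k) = ak^4 + bk³ + ck² + dk + e; the 5 given values yield a linear system in the 5 coefficients.
Solving, s(k) = -k^4 + k³ - 2k² + 6k + 1.
Then s(-3) = -143.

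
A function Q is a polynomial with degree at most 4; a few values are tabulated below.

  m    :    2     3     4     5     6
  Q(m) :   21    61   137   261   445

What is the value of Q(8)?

1041

First differences: 40, 76, 124, 184. Second differences: 36, 48, 60. Third differences: 12, 12.
Level-3 differences are constant, so Q has degree 3.
Fitting a degree-3 polynomial gives Q(m) = 2m³ + 2m + 1.
Then Q(8) = 1041.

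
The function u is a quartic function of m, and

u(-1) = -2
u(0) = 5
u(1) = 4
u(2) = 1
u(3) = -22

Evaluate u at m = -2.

-47

Write u(m) = am^4 + bm³ + cm² + dm + e; the 5 given values yield a linear system in the 5 coefficients.
Solving, u(m) = -m^4 + 3m³ - 3m² + 5.
Then u(-2) = -47.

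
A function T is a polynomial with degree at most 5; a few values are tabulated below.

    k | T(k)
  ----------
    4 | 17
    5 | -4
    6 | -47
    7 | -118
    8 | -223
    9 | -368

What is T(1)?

8

Write T(k) = ak^5 + bk^4 + ck³ + dk² + ek + p; the 6 given values yield a linear system in the 6 coefficients.
Solving, the top 2 coefficients vanish, and T(k) = -k³ + 4k² + 4k + 1.
Then T(1) = 8.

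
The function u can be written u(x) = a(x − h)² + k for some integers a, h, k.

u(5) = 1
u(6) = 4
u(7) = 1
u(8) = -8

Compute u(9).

First differences 3, -3, -9; second difference -6 = 2a, so a = -3.
Expanding, the x-coefficient is −2ah = 6h; matching it to the data gives h = 6, and then k = 4.
So u(x) = -3(x − 6)² + 4.
u(9) = -3·3² + 4 = -23.

-23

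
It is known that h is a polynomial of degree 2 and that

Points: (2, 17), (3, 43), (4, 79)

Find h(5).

125

Write h(x) = ax² + bx + c; the 3 given values yield a linear system in the 3 coefficients.
Solving, h(x) = 5x² + x - 5.
Then h(5) = 125.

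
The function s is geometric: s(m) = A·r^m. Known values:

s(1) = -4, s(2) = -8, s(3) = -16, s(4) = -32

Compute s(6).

Consecutive ratio: -8/(-4) = 2, and -16/(-8) = 2, so r = 2.
Then A·2^1 = -4 gives A = -2, and s(m) = -2·2^m.
s(6) = -2·2^6 = -128.

-128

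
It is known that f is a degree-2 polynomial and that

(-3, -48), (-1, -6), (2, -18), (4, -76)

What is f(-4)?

Write f(k) = ak² + bk + c; the 4 given values yield a linear system in the 3 coefficients.
Solving, f(k) = -5k² + k.
Then f(-4) = -84.

-84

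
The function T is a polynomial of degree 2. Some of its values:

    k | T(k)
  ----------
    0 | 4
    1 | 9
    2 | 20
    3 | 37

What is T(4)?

60

First differences: 5, 11, 17. Second differences: 6, 6.
Level-2 differences are constant, so T has degree 2.
Fitting a degree-2 polynomial gives T(k) = 3k² + 2k + 4.
Then T(4) = 60.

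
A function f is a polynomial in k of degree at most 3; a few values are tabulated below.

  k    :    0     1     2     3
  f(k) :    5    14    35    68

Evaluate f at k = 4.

113

First differences: 9, 21, 33. Second differences: 12, 12.
Level-2 differences are constant, so f has degree 2.
Fitting a degree-2 polynomial gives f(k) = 6k² + 3k + 5.
Then f(4) = 113.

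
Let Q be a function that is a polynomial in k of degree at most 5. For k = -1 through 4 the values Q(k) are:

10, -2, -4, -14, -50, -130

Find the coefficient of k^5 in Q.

Write Q(k) = ak^5 + bk^4 + ck³ + dk² + ek + p; the 6 given values yield a linear system in the 6 coefficients.
Solving, the top 2 coefficients vanish, and Q(k) = -3k³ + 5k² - 4k - 2.
The coefficient of k^5 is 0.

0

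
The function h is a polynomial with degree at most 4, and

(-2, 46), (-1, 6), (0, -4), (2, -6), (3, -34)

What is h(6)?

Write h(m) = am^4 + bm³ + cm² + dm + e; the 5 given values yield a linear system in the 5 coefficients.
Solving, the leading coefficient vanishes, and h(m) = -3m³ + 6m² - m - 4.
Then h(6) = -442.

-442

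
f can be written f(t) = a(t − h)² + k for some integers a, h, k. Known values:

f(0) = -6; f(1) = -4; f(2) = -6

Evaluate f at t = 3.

First differences 2, -2; second difference -4 = 2a, so a = -2.
Expanding, the t-coefficient is −2ah = 4h; matching it to the data gives h = 1, and then k = -4.
So f(t) = -2(t − 1)² − 4.
f(3) = -2·2² − 4 = -12.

-12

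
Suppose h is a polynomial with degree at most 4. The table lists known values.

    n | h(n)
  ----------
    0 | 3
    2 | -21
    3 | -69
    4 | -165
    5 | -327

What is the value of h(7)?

Write h(n) = an^4 + bn³ + cn² + dn + e; the 5 given values yield a linear system in the 5 coefficients.
Solving, the leading coefficient vanishes, and h(n) = -3n³ + 3n² - 6n + 3.
Then h(7) = -921.

-921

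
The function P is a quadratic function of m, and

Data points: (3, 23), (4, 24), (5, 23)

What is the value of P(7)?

15

Write P(m) = am² + bm + c; the 3 given values yield a linear system in the 3 coefficients.
Solving, P(m) = -m² + 8m + 8.
Then P(7) = 15.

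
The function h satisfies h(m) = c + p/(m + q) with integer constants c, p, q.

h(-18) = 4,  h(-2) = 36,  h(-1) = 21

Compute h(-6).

(h(m) − c)(m + q) = p for each data point; the three points give a linear system in c and q, then p follows.
Solving: c = 6, q = 3, p = 30, so h(m) = 6 + 30/(m + 3).
Then h(-6) = 6 + 30/(-3) = -4.

-4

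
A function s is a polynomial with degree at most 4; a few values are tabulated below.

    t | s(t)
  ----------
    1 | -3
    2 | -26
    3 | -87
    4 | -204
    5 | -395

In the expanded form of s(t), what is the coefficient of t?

1

First differences: -23, -61, -117, -191. Second differences: -38, -56, -74. Third differences: -18, -18.
Level-3 differences are constant, so s has degree 3.
Fitting a degree-3 polynomial gives s(t) = -3t³ - t² + t.
The coefficient of t is 1.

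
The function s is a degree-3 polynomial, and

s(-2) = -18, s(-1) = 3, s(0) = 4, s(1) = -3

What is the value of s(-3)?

Write s(t) = at³ + bt² + ct + d; the 4 given values yield a linear system in the 4 coefficients.
Solving, s(t) = 2t³ - 4t² - 5t + 4.
Then s(-3) = -71.

-71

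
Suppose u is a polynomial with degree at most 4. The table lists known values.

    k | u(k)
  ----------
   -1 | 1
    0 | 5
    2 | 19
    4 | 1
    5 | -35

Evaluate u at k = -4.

Write u(k) = ak^4 + bk³ + ck² + dk + e; the 5 given values yield a linear system in the 5 coefficients.
Solving, the leading coefficient vanishes, and u(k) = -k³ + 2k² + 7k + 5.
Then u(-4) = 73.

73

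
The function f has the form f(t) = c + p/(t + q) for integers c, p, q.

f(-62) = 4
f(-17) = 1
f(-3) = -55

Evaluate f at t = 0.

35

(f(t) − c)(t + q) = p for each data point; the three points give a linear system in c and q, then p follows.
Solving: c = 5, q = 2, p = 60, so f(t) = 5 + 60/(t + 2).
Then f(0) = 5 + 60/2 = 35.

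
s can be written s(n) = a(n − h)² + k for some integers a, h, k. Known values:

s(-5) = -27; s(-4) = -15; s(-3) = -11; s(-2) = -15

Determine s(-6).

-47

First differences 12, 4, -4; second difference -8 = 2a, so a = -4.
Expanding, the n-coefficient is −2ah = 8h; matching it to the data gives h = -3, and then k = -11.
So s(n) = -4(n + 3)² − 11.
s(-6) = -4·(-3)² − 11 = -47.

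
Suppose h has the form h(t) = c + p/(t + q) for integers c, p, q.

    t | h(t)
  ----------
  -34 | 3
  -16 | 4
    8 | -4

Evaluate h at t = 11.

-2

(h(t) − c)(t + q) = p for each data point; the three points give a linear system in c and q, then p follows.
Solving: c = 2, q = -2, p = -36, so h(t) = 2 − 36/(t − 2).
Then h(11) = 2 − 36/9 = -2.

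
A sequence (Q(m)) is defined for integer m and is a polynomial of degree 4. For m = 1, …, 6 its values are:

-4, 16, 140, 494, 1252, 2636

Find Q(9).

13484

First differences: 20, 124, 354, 758, 1384. Second differences: 104, 230, 404, 626. Third differences: 126, 174, 222. Fourth differences: 48, 48.
Level-4 differences are constant, so Q has degree 4.
Fitting a degree-4 polynomial gives Q(m) = 2m^4 + m³ - 4m² - 5m + 2.
Then Q(9) = 13484.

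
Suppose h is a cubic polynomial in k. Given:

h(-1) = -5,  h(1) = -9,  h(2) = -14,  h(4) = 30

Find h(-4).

-194

Write h(k) = ak³ + bk² + ck + d; the 4 given values yield a linear system in the 4 coefficients.
Solving, h(k) = 2k³ - 5k² - 4k - 2.
Then h(-4) = -194.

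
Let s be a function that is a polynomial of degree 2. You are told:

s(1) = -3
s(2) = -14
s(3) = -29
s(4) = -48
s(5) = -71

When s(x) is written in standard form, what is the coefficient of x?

-5

Write s(x) = ax² + bx + c; the 5 given values yield a linear system in the 3 coefficients.
Solving, s(x) = -2x² - 5x + 4.
The coefficient of x is -5.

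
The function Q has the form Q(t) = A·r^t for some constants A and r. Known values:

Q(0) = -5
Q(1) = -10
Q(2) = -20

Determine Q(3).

-40

Consecutive ratio: -10/(-5) = 2, and -20/(-10) = 2, so r = 2.
Then A·2^0 = -5 gives A = -5, and Q(t) = -5·2^t.
Q(3) = -5·2^3 = -40.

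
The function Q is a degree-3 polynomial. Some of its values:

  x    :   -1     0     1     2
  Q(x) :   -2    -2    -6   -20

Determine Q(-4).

34

Write Q(x) = ax³ + bx² + cx + d; the 4 given values yield a linear system in the 4 coefficients.
Solving, Q(x) = -x³ - 2x² - x - 2.
Then Q(-4) = 34.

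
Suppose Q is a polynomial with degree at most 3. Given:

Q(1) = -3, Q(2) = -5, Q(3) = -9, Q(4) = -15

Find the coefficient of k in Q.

1

First differences: -2, -4, -6. Second differences: -2, -2.
Level-2 differences are constant, so Q has degree 2.
Fitting a degree-2 polynomial gives Q(k) = -k² + k - 3.
The coefficient of k is 1.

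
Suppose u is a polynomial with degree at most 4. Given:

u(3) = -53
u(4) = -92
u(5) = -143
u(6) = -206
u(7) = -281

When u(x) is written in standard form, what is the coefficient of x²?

First differences: -39, -51, -63, -75. Second differences: -12, -12, -12.
Level-2 differences are constant, so u has degree 2.
Fitting a degree-2 polynomial gives u(x) = -6x² + 3x - 8.
The coefficient of x² is -6.

-6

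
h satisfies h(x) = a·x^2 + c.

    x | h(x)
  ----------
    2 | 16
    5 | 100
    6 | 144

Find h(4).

From h(2) = 16 and h(5) = 100: 4a + c = 16 and 25a + c = 100.
Subtracting: 21a = 84, so a = 4; then c = 16 − 4·4 = 0.
So h(x) = 4x² + 0, and h(4) = 64.

64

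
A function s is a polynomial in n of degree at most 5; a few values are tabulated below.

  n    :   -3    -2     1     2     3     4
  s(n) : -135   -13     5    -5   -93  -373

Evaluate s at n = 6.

Write s(n) = an^5 + bn^4 + cn³ + dn² + en + p; the 6 given values yield a linear system in the 6 coefficients.
Solving, the leading coefficient vanishes, and s(n) = -2n^4 + n³ + 5n² - 2n + 3.
Then s(6) = -2205.

-2205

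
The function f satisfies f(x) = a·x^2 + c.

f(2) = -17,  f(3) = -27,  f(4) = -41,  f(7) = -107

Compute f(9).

From f(2) = -17 and f(3) = -27: 4a + c = -17 and 9a + c = -27.
Subtracting: 5a = -10, so a = -2; then c = -17 − (-2)·4 = -9.
So f(x) = -2x² − 9, and f(9) = -171.

-171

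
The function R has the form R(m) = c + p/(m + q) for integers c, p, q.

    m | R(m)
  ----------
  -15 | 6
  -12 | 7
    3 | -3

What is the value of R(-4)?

(R(m) − c)(m + q) = p for each data point; the three points give a linear system in c and q, then p follows.
Solving: c = 3, q = 3, p = -36, so R(m) = 3 − 36/(m + 3).
Then R(-4) = 3 − 36/(-1) = 39.

39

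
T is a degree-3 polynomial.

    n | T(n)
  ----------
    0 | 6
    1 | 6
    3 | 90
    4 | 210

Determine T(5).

Write T(n) = an³ + bn² + cn + d; the 4 given values yield a linear system in the 4 coefficients.
Solving, T(n) = 3n³ + 2n² - 5n + 6.
Then T(5) = 406.

406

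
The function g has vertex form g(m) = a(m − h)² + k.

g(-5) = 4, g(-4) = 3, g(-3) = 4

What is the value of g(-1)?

12

First differences -1, 1; second difference 2 = 2a, so a = 1.
Expanding, the m-coefficient is −2ah = -2h; matching it to the data gives h = -4, and then k = 3.
So g(m) = 1(m + 4)² + 3.
g(-1) = 1·3² + 3 = 12.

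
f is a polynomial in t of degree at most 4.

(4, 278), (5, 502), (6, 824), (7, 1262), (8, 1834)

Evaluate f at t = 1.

Write f(t) = at^4 + bt³ + ct² + dt + e; the 5 given values yield a linear system in the 5 coefficients.
Solving, the leading coefficient vanishes, and f(t) = 3t³ + 4t² + 5t + 2.
Then f(1) = 14.

14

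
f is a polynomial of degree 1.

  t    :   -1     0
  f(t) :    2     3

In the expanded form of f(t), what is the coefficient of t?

1

Write f(t) = at + b; the 2 given values yield a linear system in the 2 coefficients.
Solving, f(t) = t + 3.
The coefficient of t is 1.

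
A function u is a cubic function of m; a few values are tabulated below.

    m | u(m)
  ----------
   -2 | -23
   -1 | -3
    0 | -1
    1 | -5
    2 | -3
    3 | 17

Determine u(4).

67

First differences: 20, 2, -4, 2, 20. Second differences: -18, -6, 6, 18. Third differences: 12, 12, 12.
Level-3 differences are constant, so u has degree 3.
Fitting a degree-3 polynomial gives u(m) = 2m³ - 3m² - 3m - 1.
Then u(4) = 67.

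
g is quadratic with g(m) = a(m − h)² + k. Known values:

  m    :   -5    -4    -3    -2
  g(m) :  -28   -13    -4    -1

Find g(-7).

First differences 15, 9, 3; second difference -6 = 2a, so a = -3.
Expanding, the m-coefficient is −2ah = 6h; matching it to the data gives h = -2, and then k = -1.
So g(m) = -3(m + 2)² − 1.
g(-7) = -3·(-5)² − 1 = -76.

-76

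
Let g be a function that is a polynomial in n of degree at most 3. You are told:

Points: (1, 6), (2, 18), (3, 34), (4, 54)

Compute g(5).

78

Write g(n) = an³ + bn² + cn + d; the 4 given values yield a linear system in the 4 coefficients.
Solving, the leading coefficient vanishes, and g(n) = 2n² + 6n - 2.
Then g(5) = 78.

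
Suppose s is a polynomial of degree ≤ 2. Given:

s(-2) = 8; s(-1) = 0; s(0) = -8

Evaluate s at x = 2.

-24

First differences: -8, -8.
Level-1 differences are constant, so s has degree 1.
Fitting a degree-1 polynomial gives s(x) = -8x - 8.
Then s(2) = -24.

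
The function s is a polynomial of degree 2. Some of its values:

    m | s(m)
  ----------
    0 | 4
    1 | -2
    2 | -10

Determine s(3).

Write s(m) = am² + bm + c; the 3 given values yield a linear system in the 3 coefficients.
Solving, s(m) = -m² - 5m + 4.
Then s(3) = -20.

-20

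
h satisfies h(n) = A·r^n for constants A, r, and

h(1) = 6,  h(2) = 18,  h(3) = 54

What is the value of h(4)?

Consecutive ratio: 18/6 = 3, and 54/18 = 3, so r = 3.
Then A·3^1 = 6 gives A = 2, and h(n) = 2·3^n.
h(4) = 2·3^4 = 162.

162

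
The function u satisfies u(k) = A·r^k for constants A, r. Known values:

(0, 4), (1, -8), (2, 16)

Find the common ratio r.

-2

Consecutive ratio: -8/4 = -2, and 16/(-8) = -2, so r = -2.
Then A·(-2)^0 = 4 gives A = 4, and u(k) = 4·(-2)^k.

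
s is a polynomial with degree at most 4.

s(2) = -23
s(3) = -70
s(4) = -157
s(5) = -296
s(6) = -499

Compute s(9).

-1612

Write s(k) = ak^4 + bk³ + ck² + dk + e; the 5 given values yield a linear system in the 5 coefficients.
Solving, the leading coefficient vanishes, and s(k) = -2k³ - 2k² + k - 1.
Then s(9) = -1612.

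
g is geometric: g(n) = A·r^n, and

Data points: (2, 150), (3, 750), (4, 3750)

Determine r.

5

Consecutive ratio: 750/150 = 5, and 3750/750 = 5, so r = 5.
Then A·5^2 = 150 gives A = 6, and g(n) = 6·5^n.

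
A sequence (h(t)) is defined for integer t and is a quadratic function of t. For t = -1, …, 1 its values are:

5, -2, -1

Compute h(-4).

Write h(t) = at² + bt + c; the 3 given values yield a linear system in the 3 coefficients.
Solving, h(t) = 4t² - 3t - 2.
Then h(-4) = 74.

74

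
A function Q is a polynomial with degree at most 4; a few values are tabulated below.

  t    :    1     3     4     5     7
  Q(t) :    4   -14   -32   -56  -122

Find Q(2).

Write Q(t) = at^4 + bt³ + ct² + dt + e; the 5 given values yield a linear system in the 5 coefficients.
Solving, the top 2 coefficients vanish, and Q(t) = -3t² + 3t + 4.
Then Q(2) = -2.

-2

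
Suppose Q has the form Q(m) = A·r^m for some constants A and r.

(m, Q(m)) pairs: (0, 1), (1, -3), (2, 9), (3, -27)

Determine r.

Consecutive ratio: -3/1 = -3, and 9/(-3) = -3, so r = -3.
Then A·(-3)^0 = 1 gives A = 1, and Q(m) = 1·(-3)^m.

-3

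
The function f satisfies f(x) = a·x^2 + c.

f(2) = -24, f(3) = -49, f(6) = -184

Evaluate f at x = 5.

From f(2) = -24 and f(3) = -49: 4a + c = -24 and 9a + c = -49.
Subtracting: 5a = -25, so a = -5; then c = -24 − (-5)·4 = -4.
So f(x) = -5x² − 4, and f(5) = -129.

-129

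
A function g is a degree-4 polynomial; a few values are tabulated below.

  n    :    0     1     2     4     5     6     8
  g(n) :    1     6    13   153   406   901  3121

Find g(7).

Write g(n) = an^4 + bn³ + cn² + dn + e; the 7 given values yield a linear system in the 5 coefficients.
Solving, g(n) = n^4 - 2n³ + 6n + 1.
Then g(7) = 1758.

1758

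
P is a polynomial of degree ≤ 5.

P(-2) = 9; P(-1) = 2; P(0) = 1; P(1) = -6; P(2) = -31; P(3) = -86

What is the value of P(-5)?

Write P(m) = am^5 + bm^4 + cm³ + dm² + em + p; the 6 given values yield a linear system in the 6 coefficients.
Solving, the top 2 coefficients vanish, and P(m) = -2m³ - 3m² - 2m + 1.
Then P(-5) = 186.

186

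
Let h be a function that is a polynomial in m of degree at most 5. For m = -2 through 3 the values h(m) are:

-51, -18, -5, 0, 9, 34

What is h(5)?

180

First differences: 33, 13, 5, 9, 25. Second differences: -20, -8, 4, 16. Third differences: 12, 12, 12.
Level-3 differences are constant, so h has degree 3.
Fitting a degree-3 polynomial gives h(m) = 2m³ - 4m² + 7m - 5.
Then h(5) = 180.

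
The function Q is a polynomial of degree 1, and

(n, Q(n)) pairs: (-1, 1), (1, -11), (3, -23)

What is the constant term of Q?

Write Q(n) = an + b; the 3 given values yield a linear system in the 2 coefficients.
Solving, Q(n) = -6n - 5.
The constant term is Q(0) = -5.

-5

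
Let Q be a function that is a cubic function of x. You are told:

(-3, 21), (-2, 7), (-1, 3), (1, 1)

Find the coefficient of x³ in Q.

Write Q(x) = ax³ + bx² + cx + d; the 4 given values yield a linear system in the 4 coefficients.
Solving, Q(x) = -x³ - x² + 3.
The coefficient of x³ is -1.

-1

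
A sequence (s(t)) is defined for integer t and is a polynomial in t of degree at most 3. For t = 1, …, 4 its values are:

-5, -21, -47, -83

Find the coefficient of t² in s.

First differences: -16, -26, -36. Second differences: -10, -10.
Level-2 differences are constant, so s has degree 2.
Fitting a degree-2 polynomial gives s(t) = -5t² - t + 1.
The coefficient of t² is -5.

-5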